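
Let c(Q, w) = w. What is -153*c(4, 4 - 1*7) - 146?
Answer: 313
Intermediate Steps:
-153*c(4, 4 - 1*7) - 146 = -153*(4 - 1*7) - 146 = -153*(4 - 7) - 146 = -153*(-3) - 146 = 459 - 146 = 313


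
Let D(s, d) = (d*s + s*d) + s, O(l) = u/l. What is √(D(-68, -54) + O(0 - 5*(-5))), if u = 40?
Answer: 2*√45485/5 ≈ 85.309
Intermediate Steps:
O(l) = 40/l
D(s, d) = s + 2*d*s (D(s, d) = (d*s + d*s) + s = 2*d*s + s = s + 2*d*s)
√(D(-68, -54) + O(0 - 5*(-5))) = √(-68*(1 + 2*(-54)) + 40/(0 - 5*(-5))) = √(-68*(1 - 108) + 40/(0 + 25)) = √(-68*(-107) + 40/25) = √(7276 + 40*(1/25)) = √(7276 + 8/5) = √(36388/5) = 2*√45485/5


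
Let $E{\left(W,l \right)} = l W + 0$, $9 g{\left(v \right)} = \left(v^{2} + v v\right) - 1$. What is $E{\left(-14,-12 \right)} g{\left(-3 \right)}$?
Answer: $\frac{952}{3} \approx 317.33$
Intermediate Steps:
$g{\left(v \right)} = - \frac{1}{9} + \frac{2 v^{2}}{9}$ ($g{\left(v \right)} = \frac{\left(v^{2} + v v\right) - 1}{9} = \frac{\left(v^{2} + v^{2}\right) - 1}{9} = \frac{2 v^{2} - 1}{9} = \frac{-1 + 2 v^{2}}{9} = - \frac{1}{9} + \frac{2 v^{2}}{9}$)
$E{\left(W,l \right)} = W l$ ($E{\left(W,l \right)} = W l + 0 = W l$)
$E{\left(-14,-12 \right)} g{\left(-3 \right)} = \left(-14\right) \left(-12\right) \left(- \frac{1}{9} + \frac{2 \left(-3\right)^{2}}{9}\right) = 168 \left(- \frac{1}{9} + \frac{2}{9} \cdot 9\right) = 168 \left(- \frac{1}{9} + 2\right) = 168 \cdot \frac{17}{9} = \frac{952}{3}$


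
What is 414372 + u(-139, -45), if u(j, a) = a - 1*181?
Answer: 414146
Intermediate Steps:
u(j, a) = -181 + a (u(j, a) = a - 181 = -181 + a)
414372 + u(-139, -45) = 414372 + (-181 - 45) = 414372 - 226 = 414146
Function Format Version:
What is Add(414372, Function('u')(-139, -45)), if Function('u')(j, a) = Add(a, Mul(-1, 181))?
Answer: 414146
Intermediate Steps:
Function('u')(j, a) = Add(-181, a) (Function('u')(j, a) = Add(a, -181) = Add(-181, a))
Add(414372, Function('u')(-139, -45)) = Add(414372, Add(-181, -45)) = Add(414372, -226) = 414146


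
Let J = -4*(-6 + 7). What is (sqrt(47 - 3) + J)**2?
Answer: 60 - 16*sqrt(11) ≈ 6.9340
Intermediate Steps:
J = -4 (J = -4*1 = -4)
(sqrt(47 - 3) + J)**2 = (sqrt(47 - 3) - 4)**2 = (sqrt(44) - 4)**2 = (2*sqrt(11) - 4)**2 = (-4 + 2*sqrt(11))**2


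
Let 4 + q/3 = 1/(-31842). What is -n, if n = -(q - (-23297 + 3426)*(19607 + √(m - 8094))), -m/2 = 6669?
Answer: 4135327810589/10614 + 39742*I*√5358 ≈ 3.8961e+8 + 2.909e+6*I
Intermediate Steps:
m = -13338 (m = -2*6669 = -13338)
q = -127369/10614 (q = -12 + 3/(-31842) = -12 + 3*(-1/31842) = -12 - 1/10614 = -127369/10614 ≈ -12.000)
n = -4135327810589/10614 - 39742*I*√5358 (n = -(-127369/10614 - (-23297 + 3426)*(19607 + √(-13338 - 8094))) = -(-127369/10614 - (-19871)*(19607 + √(-21432))) = -(-127369/10614 - (-19871)*(19607 + 2*I*√5358)) = -(-127369/10614 - (-389610697 - 39742*I*√5358)) = -(-127369/10614 + (389610697 + 39742*I*√5358)) = -(4135327810589/10614 + 39742*I*√5358) = -4135327810589/10614 - 39742*I*√5358 ≈ -3.8961e+8 - 2.909e+6*I)
-n = -(-4135327810589/10614 - 39742*I*√5358) = 4135327810589/10614 + 39742*I*√5358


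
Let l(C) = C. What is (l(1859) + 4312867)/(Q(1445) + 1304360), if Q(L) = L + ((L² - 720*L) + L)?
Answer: 4314726/2354875 ≈ 1.8323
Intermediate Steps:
Q(L) = L² - 718*L (Q(L) = L + (L² - 719*L) = L² - 718*L)
(l(1859) + 4312867)/(Q(1445) + 1304360) = (1859 + 4312867)/(1445*(-718 + 1445) + 1304360) = 4314726/(1445*727 + 1304360) = 4314726/(1050515 + 1304360) = 4314726/2354875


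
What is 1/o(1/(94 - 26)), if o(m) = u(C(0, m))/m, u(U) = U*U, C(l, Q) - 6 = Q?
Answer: 68/167281 ≈ 0.00040650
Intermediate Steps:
C(l, Q) = 6 + Q
u(U) = U²
o(m) = (6 + m)²/m
1/o(1/(94 - 26)) = 1/((6 + 1/(94 - 26))²/(1/(94 - 26))) = 1/((6 + 1/68)²/(1/68)) = 1/(68*(409/68)²) = 1/(68*(167281/4624)) = 1/(167281/68) = 68/167281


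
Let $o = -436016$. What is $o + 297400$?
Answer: $-138616$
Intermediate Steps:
$o + 297400 = -436016 + 297400 = -138616$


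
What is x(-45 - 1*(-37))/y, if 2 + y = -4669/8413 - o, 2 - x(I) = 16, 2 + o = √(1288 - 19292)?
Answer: 78560594/182045593691 - 283114276*I*√4501/182045593691 ≈ 0.00043154 - 0.10434*I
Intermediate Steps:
o = -2 + 2*I*√4501 (o = -2 + √(1288 - 19292) = -2 + √(-18004) = -2 + 2*I*√4501 ≈ -2.0 + 134.18*I)
x(I) = -14 (x(I) = 2 - 1*16 = 2 - 16 = -14)
y = -4669/8413 - 2*I*√4501 (y = -2 + (-4669/8413 - (-2 + 2*I*√4501)) = -2 + (-4669*1/8413 + (2 - 2*I*√4501)) = -2 + (-4669/8413 + (2 - 2*I*√4501)) = -2 + (12157/8413 - 2*I*√4501) = -4669/8413 - 2*I*√4501 ≈ -0.55497 - 134.18*I)
x(-45 - 1*(-37))/y = -14/(-4669/8413 - 2*I*√4501)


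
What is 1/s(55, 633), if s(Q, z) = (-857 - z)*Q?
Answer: -1/81950 ≈ -1.2203e-5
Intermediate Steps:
s(Q, z) = Q*(-857 - z)
1/s(55, 633) = 1/(-1*55*(857 + 633)) = 1/(-1*55*1490) = 1/(-81950) = -1/81950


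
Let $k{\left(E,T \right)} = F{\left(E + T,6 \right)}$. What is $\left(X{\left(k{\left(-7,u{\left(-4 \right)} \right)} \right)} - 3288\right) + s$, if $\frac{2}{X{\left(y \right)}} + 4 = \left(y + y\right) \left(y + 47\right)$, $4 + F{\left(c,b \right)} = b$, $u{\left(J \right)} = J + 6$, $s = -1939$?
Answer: $- \frac{501791}{96} \approx -5227.0$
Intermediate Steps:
$u{\left(J \right)} = 6 + J$
$F{\left(c,b \right)} = -4 + b$
$k{\left(E,T \right)} = 2$ ($k{\left(E,T \right)} = -4 + 6 = 2$)
$X{\left(y \right)} = \frac{2}{-4 + 2 y \left(47 + y\right)}$ ($X{\left(y \right)} = \frac{2}{-4 + \left(y + y\right) \left(y + 47\right)} = \frac{2}{-4 + 2 y \left(47 + y\right)}$)
$\left(X{\left(k{\left(-7,u{\left(-4 \right)} \right)} \right)} - 3288\right) + s = \left(\frac{1}{-2 + 2^{2} + 47 \cdot 2} - 3288\right) - 1939 = \left(\frac{1}{-2 + 4 + 94} - 3288\right) - 1939 = \left(\frac{1}{96} - 3288\right) - 1939 = - \frac{315647}{96} - 1939 = - \frac{501791}{96}$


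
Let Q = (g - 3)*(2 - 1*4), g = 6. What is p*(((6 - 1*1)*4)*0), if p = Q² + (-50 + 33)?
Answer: 0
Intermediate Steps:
Q = -6 (Q = (6 - 3)*(2 - 1*4) = 3*(2 - 4) = 3*(-2) = -6)
p = 19 (p = (-6)² + (-50 + 33) = 36 - 17 = 19)
p*(((6 - 1*1)*4)*0) = 19*(((6 - 1*1)*4)*0) = 19*(((6 - 1)*4)*0) = 19*((5*4)*0) = 19*(20*0) = 19*0 = 0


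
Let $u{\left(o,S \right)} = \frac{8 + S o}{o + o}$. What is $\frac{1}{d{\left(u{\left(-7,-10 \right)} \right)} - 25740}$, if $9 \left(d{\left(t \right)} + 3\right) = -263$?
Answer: $- \frac{9}{231950} \approx -3.8801 \cdot 10^{-5}$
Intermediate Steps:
$u{\left(o,S \right)} = \frac{8 + S o}{2 o}$
$d{\left(t \right)} = - \frac{290}{9}$ ($d{\left(t \right)} = -3 + \frac{1}{9} \left(-263\right) = -3 - \frac{263}{9} = - \frac{290}{9}$)
$\frac{1}{d{\left(u{\left(-7,-10 \right)} \right)} - 25740} = \frac{1}{- \frac{290}{9} - 25740} = \frac{1}{- \frac{231950}{9}} = - \frac{9}{231950}$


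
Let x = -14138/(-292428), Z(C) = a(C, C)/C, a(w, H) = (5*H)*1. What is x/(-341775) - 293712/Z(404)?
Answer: -2935492239291709/49972289850 ≈ -58742.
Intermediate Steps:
a(w, H) = 5*H
Z(C) = 5 (Z(C) = (5*C)/C = 5)
x = 7069/146214 (x = -14138*(-1/292428) = 7069/146214 ≈ 0.048347)
x/(-341775) - 293712/Z(404) = (7069/146214)/(-341775) - 293712/5 = (7069/146214)*(-1/341775) - 293712*⅕ = -7069/49972289850 - 293712/5 = -2935492239291709/49972289850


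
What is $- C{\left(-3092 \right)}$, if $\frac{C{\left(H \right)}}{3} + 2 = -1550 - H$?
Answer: $-4620$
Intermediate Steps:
$C{\left(H \right)} = -4656 - 3 H$ ($C{\left(H \right)} = -6 + 3 \left(-1550 - H\right) = -6 - \left(4650 + 3 H\right) = -4656 - 3 H$)
$- C{\left(-3092 \right)} = - (-4656 - -9276) = - (-4656 + 9276) = \left(-1\right) 4620 = -4620$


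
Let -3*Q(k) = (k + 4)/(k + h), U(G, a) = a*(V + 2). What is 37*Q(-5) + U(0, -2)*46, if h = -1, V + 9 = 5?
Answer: 3275/18 ≈ 181.94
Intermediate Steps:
V = -4 (V = -9 + 5 = -4)
U(G, a) = -2*a (U(G, a) = a*(-4 + 2) = a*(-2) = -2*a)
Q(k) = -(4 + k)/(3*(-1 + k)) (Q(k) = -(k + 4)/(3*(k - 1)) = -(4 + k)/(3*(-1 + k)))
37*Q(-5) + U(0, -2)*46 = 37*((-4 - 1*(-5))/(3*(-1 - 5))) - 2*(-2)*46 = 37*((⅓)*(-4 + 5)/(-6)) + 4*46 = 37*((⅓)*(-⅙)*1) + 184 = 37*(-1/18) + 184 = -37/18 + 184 = 3275/18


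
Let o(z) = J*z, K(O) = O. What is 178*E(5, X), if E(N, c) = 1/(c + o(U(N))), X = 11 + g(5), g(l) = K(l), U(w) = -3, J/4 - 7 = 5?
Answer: -89/64 ≈ -1.3906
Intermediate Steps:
J = 48 (J = 28 + 4*5 = 28 + 20 = 48)
o(z) = 48*z
g(l) = l
X = 16 (X = 11 + 5 = 16)
E(N, c) = 1/(-144 + c) (E(N, c) = 1/(c + 48*(-3)) = 1/(c - 144) = 1/(-144 + c))
178*E(5, X) = 178/(-144 + 16) = 178/(-128) = 178*(-1/128) = -89/64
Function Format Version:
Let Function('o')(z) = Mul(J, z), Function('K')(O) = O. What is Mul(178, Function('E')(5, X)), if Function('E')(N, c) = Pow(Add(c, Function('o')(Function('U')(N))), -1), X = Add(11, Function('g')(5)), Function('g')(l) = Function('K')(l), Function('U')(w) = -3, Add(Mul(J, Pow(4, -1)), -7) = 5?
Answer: Rational(-89, 64) ≈ -1.3906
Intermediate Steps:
J = 48 (J = Add(28, Mul(4, 5)) = Add(28, 20) = 48)
Function('o')(z) = Mul(48, z)
Function('g')(l) = l
X = 16 (X = Add(11, 5) = 16)
Function('E')(N, c) = Pow(Add(-144, c), -1) (Function('E')(N, c) = Pow(Add(c, Mul(48, -3)), -1) = Pow(Add(c, -144), -1) = Pow(Add(-144, c), -1))
Mul(178, Function('E')(5, X)) = Mul(178, Pow(Add(-144, 16), -1)) = Mul(178, Pow(-128, -1)) = Mul(178, Rational(-1, 128)) = Rational(-89, 64)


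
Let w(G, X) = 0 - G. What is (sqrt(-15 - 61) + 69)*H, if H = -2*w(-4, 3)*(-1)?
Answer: 552 + 16*I*sqrt(19) ≈ 552.0 + 69.742*I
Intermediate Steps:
w(G, X) = -G
H = 8 (H = -(-2)*(-4)*(-1) = -2*4*(-1) = -8*(-1) = 8)
(sqrt(-15 - 61) + 69)*H = (sqrt(-15 - 61) + 69)*8 = (sqrt(-76) + 69)*8 = (2*I*sqrt(19) + 69)*8 = (69 + 2*I*sqrt(19))*8 = 552 + 16*I*sqrt(19)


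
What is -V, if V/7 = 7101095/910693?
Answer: -7101095/130099 ≈ -54.582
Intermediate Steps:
V = 7101095/130099 (V = 7*(7101095/910693) = 7101095/130099 ≈ 54.582)
-V = -1*7101095/130099 = -7101095/130099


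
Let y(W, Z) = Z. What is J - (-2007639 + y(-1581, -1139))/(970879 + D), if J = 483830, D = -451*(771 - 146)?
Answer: 166681407049/344502 ≈ 4.8383e+5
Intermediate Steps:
D = -281875 (D = -451*625 = -281875)
J - (-2007639 + y(-1581, -1139))/(970879 + D) = 483830 - (-2007639 - 1139)/(970879 - 281875) = 483830 - (-2008778)/689004 = 483830 - 1*(-1004389/344502) = 483830 + 1004389/344502 = 166681407049/344502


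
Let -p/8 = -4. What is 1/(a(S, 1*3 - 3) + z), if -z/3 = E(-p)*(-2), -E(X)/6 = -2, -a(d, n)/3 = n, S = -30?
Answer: 1/72 ≈ 0.013889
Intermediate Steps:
p = 32 (p = -8*(-4) = 32)
a(d, n) = -3*n
E(X) = 12 (E(X) = -6*(-2) = 12)
z = 72 (z = -36*(-2) = -3*(-24) = 72)
1/(a(S, 1*3 - 3) + z) = 1/(-3*(1*3 - 3) + 72) = 1/(-3*(3 - 3) + 72) = 1/(-3*0 + 72) = 1/(0 + 72) = 1/72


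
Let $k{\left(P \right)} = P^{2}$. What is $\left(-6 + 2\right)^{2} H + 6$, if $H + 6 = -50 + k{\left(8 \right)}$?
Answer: $134$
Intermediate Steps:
$H = 8$ ($H = -6 - \left(50 - 8^{2}\right) = -6 + \left(-50 + 64\right) = -6 + 14 = 8$)
$\left(-6 + 2\right)^{2} H + 6 = \left(-6 + 2\right)^{2} \cdot 8 + 6 = \left(-4\right)^{2} \cdot 8 + 6 = 16 \cdot 8 + 6 = 128 + 6 = 134$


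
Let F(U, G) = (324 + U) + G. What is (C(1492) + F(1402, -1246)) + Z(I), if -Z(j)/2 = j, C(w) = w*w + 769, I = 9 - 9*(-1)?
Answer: 2227277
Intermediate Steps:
F(U, G) = 324 + G + U
I = 18 (I = 9 + 9 = 18)
C(w) = 769 + w² (C(w) = w² + 769 = 769 + w²)
Z(j) = -2*j
(C(1492) + F(1402, -1246)) + Z(I) = ((769 + 1492²) + (324 - 1246 + 1402)) - 2*18 = ((769 + 2226064) + 480) - 36 = (2226833 + 480) - 36 = 2227313 - 36 = 2227277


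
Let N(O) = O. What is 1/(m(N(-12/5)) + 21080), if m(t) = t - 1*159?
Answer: 5/104593 ≈ 4.7804e-5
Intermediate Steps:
m(t) = -159 + t (m(t) = t - 159 = -159 + t)
1/(m(N(-12/5)) + 21080) = 1/((-159 - 12/5) + 21080) = 1/(-807/5 + 21080) = 1/(104593/5) = 5/104593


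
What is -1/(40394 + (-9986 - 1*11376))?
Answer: -1/19032 ≈ -5.2543e-5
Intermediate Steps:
-1/(40394 + (-9986 - 1*11376)) = -1/(40394 + (-9986 - 11376)) = -1/(40394 - 21362) = -1/19032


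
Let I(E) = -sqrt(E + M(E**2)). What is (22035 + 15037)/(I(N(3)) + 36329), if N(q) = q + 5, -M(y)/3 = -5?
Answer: 673394344/659898109 + 18536*sqrt(23)/659898109 ≈ 1.0206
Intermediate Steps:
M(y) = 15 (M(y) = -3*(-5) = 15)
N(q) = 5 + q
I(E) = -sqrt(15 + E) (I(E) = -sqrt(E + 15) = -sqrt(15 + E))
(22035 + 15037)/(I(N(3)) + 36329) = (22035 + 15037)/(-sqrt(15 + (5 + 3)) + 36329) = 37072/(-sqrt(15 + 8) + 36329) = 37072/(-sqrt(23) + 36329) = 37072/(36329 - sqrt(23))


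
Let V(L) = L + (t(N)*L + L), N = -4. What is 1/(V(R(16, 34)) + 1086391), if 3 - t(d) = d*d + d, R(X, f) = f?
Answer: 1/1086153 ≈ 9.2068e-7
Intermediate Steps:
t(d) = 3 - d - d² (t(d) = 3 - (d*d + d) = 3 - (d² + d) = 3 - (d + d²) = 3 + (-d - d²) = 3 - d - d²)
V(L) = -7*L (V(L) = L + ((3 - 1*(-4) - 1*(-4)²)*L + L) = L + ((3 + 4 - 1*16)*L + L) = L + ((3 + 4 - 16)*L + L) = L + (-9*L + L) = L - 8*L = -7*L)
1/(V(R(16, 34)) + 1086391) = 1/(-7*34 + 1086391) = 1/(-238 + 1086391) = 1/1086153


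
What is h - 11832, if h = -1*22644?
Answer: -34476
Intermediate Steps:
h = -22644
h - 11832 = -22644 - 11832 = -34476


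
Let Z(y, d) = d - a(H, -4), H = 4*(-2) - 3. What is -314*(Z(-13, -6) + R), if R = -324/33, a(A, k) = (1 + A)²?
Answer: 400036/11 ≈ 36367.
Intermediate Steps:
H = -11 (H = -8 - 3 = -11)
R = -108/11 (R = -324/33 = -12*9/11 = -108/11 ≈ -9.8182)
Z(y, d) = -100 + d (Z(y, d) = d - (1 - 11)² = d - 1*(-10)² = d - 1*100 = d - 100 = -100 + d)
-314*(Z(-13, -6) + R) = -314*((-100 - 6) - 108/11) = -314*(-106 - 108/11) = -314*(-1274/11) = 400036/11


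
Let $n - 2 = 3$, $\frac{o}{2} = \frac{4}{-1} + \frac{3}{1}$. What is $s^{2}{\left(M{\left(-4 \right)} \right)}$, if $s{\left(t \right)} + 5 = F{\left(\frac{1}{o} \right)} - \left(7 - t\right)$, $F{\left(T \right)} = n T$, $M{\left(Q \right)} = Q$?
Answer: $\frac{1369}{4} \approx 342.25$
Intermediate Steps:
$o = -2$ ($o = 2 \left(\frac{4}{-1} + \frac{3}{1}\right) = 2 \left(4 \left(-1\right) + 3 \cdot 1\right) = 2 \left(-4 + 3\right) = 2 \left(-1\right) = -2$)
$n = 5$ ($n = 2 + 3 = 5$)
$F{\left(T \right)} = 5 T$
$s{\left(t \right)} = - \frac{29}{2} + t$ ($s{\left(t \right)} = -5 - \left(7 + \frac{5}{2} - t\right) = -5 + \left(5 \left(- \frac{1}{2}\right) + \left(-7 + t\right)\right) = -5 + \left(- \frac{5}{2} + \left(-7 + t\right)\right) = -5 + \left(- \frac{19}{2} + t\right) = - \frac{29}{2} + t$)
$s^{2}{\left(M{\left(-4 \right)} \right)} = \left(- \frac{29}{2} - 4\right)^{2} = \left(- \frac{37}{2}\right)^{2} = \frac{1369}{4}$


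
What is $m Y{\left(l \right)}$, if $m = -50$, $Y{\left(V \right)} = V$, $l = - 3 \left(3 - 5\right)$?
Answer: $-300$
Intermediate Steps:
$l = 6$ ($l = - 3 \left(3 - 5\right) = \left(-3\right) \left(-2\right) = 6$)
$m Y{\left(l \right)} = \left(-50\right) 6 = -300$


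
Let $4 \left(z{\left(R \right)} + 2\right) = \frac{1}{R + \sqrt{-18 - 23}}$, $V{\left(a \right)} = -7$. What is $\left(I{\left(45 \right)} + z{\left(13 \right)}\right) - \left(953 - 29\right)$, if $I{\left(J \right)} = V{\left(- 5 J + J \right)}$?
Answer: $\frac{- 3732 \sqrt{41} + 48515 i}{4 \left(\sqrt{41} - 13 i\right)} \approx -932.98 - 0.0076227 i$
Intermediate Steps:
$I{\left(J \right)} = -7$
$z{\left(R \right)} = -2 + \frac{1}{4 \left(R + i \sqrt{41}\right)}$ ($z{\left(R \right)} = -2 + \frac{1}{4 \left(R + \sqrt{-18 - 23}\right)} = -2 + \frac{1}{4 \left(R + \sqrt{-41}\right)} = -2 + \frac{1}{4 \left(R + i \sqrt{41}\right)}$)
$\left(I{\left(45 \right)} + z{\left(13 \right)}\right) - \left(953 - 29\right) = \left(-7 + \frac{\frac{1}{4} - 26 - 2 i \sqrt{41}}{13 + i \sqrt{41}}\right) - \left(953 - 29\right) = \left(-7 + \frac{- \frac{103}{4} - 2 i \sqrt{41}}{13 + i \sqrt{41}}\right) - 924 = -931 + \frac{- \frac{103}{4} - 2 i \sqrt{41}}{13 + i \sqrt{41}}$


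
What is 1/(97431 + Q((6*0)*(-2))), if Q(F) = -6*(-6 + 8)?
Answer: 1/97419 ≈ 1.0265e-5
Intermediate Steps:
Q(F) = -12 (Q(F) = -6*2 = -12)
1/(97431 + Q((6*0)*(-2))) = 1/(97431 - 12) = 1/97419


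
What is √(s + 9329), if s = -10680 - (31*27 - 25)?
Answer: I*√2163 ≈ 46.508*I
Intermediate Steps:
s = -11492 (s = -10680 - (837 - 25) = -10680 - 1*812 = -10680 - 812 = -11492)
√(s + 9329) = √(-11492 + 9329) = √(-2163) = I*√2163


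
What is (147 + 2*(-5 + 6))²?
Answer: 22201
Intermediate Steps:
(147 + 2*(-5 + 6))² = (147 + 2*1)² = (147 + 2)² = 149² = 22201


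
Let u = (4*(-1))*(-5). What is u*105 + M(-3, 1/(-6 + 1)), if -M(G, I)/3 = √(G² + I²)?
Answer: 2100 - 3*√226/5 ≈ 2091.0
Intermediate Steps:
u = 20 (u = -4*(-5) = 20)
M(G, I) = -3*√(G² + I²)
u*105 + M(-3, 1/(-6 + 1)) = 20*105 - 3*√((-3)² + (1/(-6 + 1))²) = 2100 - 3*√(9 + (1/(-5))²) = 2100 - 3*√(9 + (-⅕)²) = 2100 - 3*√(9 + 1/25) = 2100 - 3*√226/5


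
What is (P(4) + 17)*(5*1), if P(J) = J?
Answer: 105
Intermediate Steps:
(P(4) + 17)*(5*1) = (4 + 17)*(5*1) = 21*5 = 105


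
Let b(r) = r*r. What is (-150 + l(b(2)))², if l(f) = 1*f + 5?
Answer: 19881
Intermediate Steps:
b(r) = r²
l(f) = 5 + f (l(f) = f + 5 = 5 + f)
(-150 + l(b(2)))² = (-150 + (5 + 2²))² = (-150 + (5 + 4))² = (-150 + 9)² = (-141)² = 19881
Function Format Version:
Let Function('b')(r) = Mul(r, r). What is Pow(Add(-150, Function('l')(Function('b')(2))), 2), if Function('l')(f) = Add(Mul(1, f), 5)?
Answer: 19881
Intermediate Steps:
Function('b')(r) = Pow(r, 2)
Function('l')(f) = Add(5, f) (Function('l')(f) = Add(f, 5) = Add(5, f))
Pow(Add(-150, Function('l')(Function('b')(2))), 2) = Pow(Add(-150, Add(5, Pow(2, 2))), 2) = Pow(Add(-150, Add(5, 4)), 2) = Pow(Add(-150, 9), 2) = Pow(-141, 2) = 19881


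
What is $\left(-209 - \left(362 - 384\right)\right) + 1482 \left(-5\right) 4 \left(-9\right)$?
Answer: $266573$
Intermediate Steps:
$\left(-209 - \left(362 - 384\right)\right) + 1482 \left(-5\right) 4 \left(-9\right) = \left(-209 - -22\right) + 1482 \left(\left(-20\right) \left(-9\right)\right) = \left(-209 + 22\right) + 1482 \cdot 180 = -187 + 266760 = 266573$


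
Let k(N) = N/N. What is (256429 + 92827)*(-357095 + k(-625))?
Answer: -124717222064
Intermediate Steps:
k(N) = 1
(256429 + 92827)*(-357095 + k(-625)) = (256429 + 92827)*(-357095 + 1) = 349256*(-357094) = -124717222064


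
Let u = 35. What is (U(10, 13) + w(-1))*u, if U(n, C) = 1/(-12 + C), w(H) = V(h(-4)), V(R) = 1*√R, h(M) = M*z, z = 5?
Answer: 35 + 70*I*√5 ≈ 35.0 + 156.52*I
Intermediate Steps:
h(M) = 5*M (h(M) = M*5 = 5*M)
V(R) = √R
w(H) = 2*I*√5 (w(H) = √(5*(-4)) = √(-20) = 2*I*√5)
(U(10, 13) + w(-1))*u = (1/(-12 + 13) + 2*I*√5)*35 = (1/1 + 2*I*√5)*35 = (1 + 2*I*√5)*35 = 35 + 70*I*√5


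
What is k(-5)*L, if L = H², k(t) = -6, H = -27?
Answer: -4374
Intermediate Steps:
L = 729 (L = (-27)² = 729)
k(-5)*L = -6*729 = -4374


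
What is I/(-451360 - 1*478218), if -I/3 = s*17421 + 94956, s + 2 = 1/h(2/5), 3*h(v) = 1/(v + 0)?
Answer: 607644/2323945 ≈ 0.26147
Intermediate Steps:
h(v) = 1/(3*v) (h(v) = 1/(3*(v + 0)) = 1/(3*v))
s = -⅘ (s = -2 + 1/(1/(3*((2/5)))) = -2 + 1/(1/(3*((2*(⅕))))) = -2 + 1/(1/(3*(⅖))) = -2 + 1/((⅓)*(5/2)) = -2 + 1/(⅚) = -2 + 6/5 = -⅘ ≈ -0.80000)
I = -1215288/5 (I = -3*(-⅘*17421 + 94956) = -3*(-69684/5 + 94956) = -3*405096/5 = -1215288/5 ≈ -2.4306e+5)
I/(-451360 - 1*478218) = -1215288/(5*(-451360 - 1*478218)) = -1215288/(5*(-451360 - 478218)) = -1215288/5/(-929578) = -1215288/5*(-1/929578) = 607644/2323945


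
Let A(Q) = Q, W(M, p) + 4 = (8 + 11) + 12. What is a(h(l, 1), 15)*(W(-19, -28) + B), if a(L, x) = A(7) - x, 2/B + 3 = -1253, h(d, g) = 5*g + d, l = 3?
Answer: -33910/157 ≈ -215.99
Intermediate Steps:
W(M, p) = 27 (W(M, p) = -4 + ((8 + 11) + 12) = -4 + (19 + 12) = -4 + 31 = 27)
h(d, g) = d + 5*g
B = -1/628 (B = 2/(-3 - 1253) = 2/(-1256) = 2*(-1/1256) = -1/628 ≈ -0.0015924)
a(L, x) = 7 - x
a(h(l, 1), 15)*(W(-19, -28) + B) = (7 - 1*15)*(27 - 1/628) = (7 - 15)*(16955/628) = -8*16955/628 = -33910/157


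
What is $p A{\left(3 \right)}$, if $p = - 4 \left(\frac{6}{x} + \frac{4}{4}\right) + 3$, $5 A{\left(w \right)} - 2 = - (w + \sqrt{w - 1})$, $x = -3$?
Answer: $- \frac{7}{5} - \frac{7 \sqrt{2}}{5} \approx -3.3799$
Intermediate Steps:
$A{\left(w \right)} = \frac{2}{5} - \frac{w}{5} - \frac{\sqrt{-1 + w}}{5}$ ($A{\left(w \right)} = \frac{2}{5} + \frac{\left(-1\right) \left(w + \sqrt{w - 1}\right)}{5} = \frac{2}{5} + \frac{\left(-1\right) \left(w + \sqrt{-1 + w}\right)}{5} = \frac{2}{5} + \frac{- w - \sqrt{-1 + w}}{5} = \frac{2}{5} - \left(\frac{w}{5} + \frac{\sqrt{-1 + w}}{5}\right) = \frac{2}{5} - \frac{w}{5} - \frac{\sqrt{-1 + w}}{5}$)
$p = 7$ ($p = - 4 \left(\frac{6}{-3} + \frac{4}{4}\right) + 3 = - 4 \left(6 \left(- \frac{1}{3}\right) + 4 \cdot \frac{1}{4}\right) + 3 = - 4 \left(-2 + 1\right) + 3 = \left(-4\right) \left(-1\right) + 3 = 4 + 3 = 7$)
$p A{\left(3 \right)} = 7 \left(\frac{2}{5} - \frac{3}{5} - \frac{\sqrt{-1 + 3}}{5}\right) = 7 \left(\frac{2}{5} - \frac{3}{5} - \frac{\sqrt{2}}{5}\right) = 7 \left(- \frac{1}{5} - \frac{\sqrt{2}}{5}\right) = - \frac{7}{5} - \frac{7 \sqrt{2}}{5}$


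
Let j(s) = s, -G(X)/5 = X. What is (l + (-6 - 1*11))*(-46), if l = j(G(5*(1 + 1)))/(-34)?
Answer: 12144/17 ≈ 714.35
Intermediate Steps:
G(X) = -5*X
l = 25/17 (l = -25*(1 + 1)/(-34) = -25*2*(-1/34) = -5*10*(-1/34) = -50*(-1/34) = 25/17 ≈ 1.4706)
(l + (-6 - 1*11))*(-46) = (25/17 + (-6 - 1*11))*(-46) = (25/17 + (-6 - 11))*(-46) = (25/17 - 17)*(-46) = -264/17*(-46) = 12144/17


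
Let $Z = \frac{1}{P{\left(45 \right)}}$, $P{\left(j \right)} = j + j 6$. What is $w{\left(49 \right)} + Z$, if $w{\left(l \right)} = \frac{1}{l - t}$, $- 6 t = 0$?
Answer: $\frac{52}{2205} \approx 0.023583$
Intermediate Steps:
$t = 0$ ($t = \left(- \frac{1}{6}\right) 0 = 0$)
$P{\left(j \right)} = 7 j$ ($P{\left(j \right)} = j + 6 j = 7 j$)
$w{\left(l \right)} = \frac{1}{l}$ ($w{\left(l \right)} = \frac{1}{l - 0} = \frac{1}{l + 0} = \frac{1}{l}$)
$Z = \frac{1}{315}$ ($Z = \frac{1}{7 \cdot 45} = \frac{1}{315} \approx 0.0031746$)
$w{\left(49 \right)} + Z = \frac{1}{49} + \frac{1}{315} = \frac{52}{2205}$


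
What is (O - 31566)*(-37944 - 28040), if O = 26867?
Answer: 310058816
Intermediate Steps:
(O - 31566)*(-37944 - 28040) = (26867 - 31566)*(-37944 - 28040) = -4699*(-65984) = 310058816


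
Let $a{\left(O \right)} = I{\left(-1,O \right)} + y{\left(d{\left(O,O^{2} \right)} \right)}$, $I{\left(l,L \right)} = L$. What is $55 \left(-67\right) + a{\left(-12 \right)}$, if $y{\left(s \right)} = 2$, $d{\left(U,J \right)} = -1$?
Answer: $-3695$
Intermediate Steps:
$a{\left(O \right)} = 2 + O$ ($a{\left(O \right)} = O + 2 = 2 + O$)
$55 \left(-67\right) + a{\left(-12 \right)} = 55 \left(-67\right) + \left(2 - 12\right) = -3685 - 10 = -3695$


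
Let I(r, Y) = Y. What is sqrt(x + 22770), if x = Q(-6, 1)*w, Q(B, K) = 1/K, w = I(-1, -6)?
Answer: 2*sqrt(5691) ≈ 150.88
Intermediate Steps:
w = -6
x = -6 (x = -6/1 = 1*(-6) = -6)
sqrt(x + 22770) = sqrt(-6 + 22770) = sqrt(22764) = 2*sqrt(5691)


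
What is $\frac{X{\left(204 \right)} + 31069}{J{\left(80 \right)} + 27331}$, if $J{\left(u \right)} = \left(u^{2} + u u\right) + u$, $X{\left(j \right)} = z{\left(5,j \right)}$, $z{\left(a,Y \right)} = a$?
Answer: $\frac{31074}{40211} \approx 0.77277$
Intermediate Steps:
$X{\left(j \right)} = 5$
$J{\left(u \right)} = u + 2 u^{2}$ ($J{\left(u \right)} = \left(u^{2} + u^{2}\right) + u = 2 u^{2} + u = u + 2 u^{2}$)
$\frac{X{\left(204 \right)} + 31069}{J{\left(80 \right)} + 27331} = \frac{5 + 31069}{80 \left(1 + 2 \cdot 80\right) + 27331} = \frac{31074}{80 \left(1 + 160\right) + 27331} = \frac{31074}{80 \cdot 161 + 27331} = \frac{31074}{12880 + 27331} = \frac{31074}{40211}$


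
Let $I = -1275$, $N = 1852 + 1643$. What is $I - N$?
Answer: $-4770$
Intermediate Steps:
$N = 3495$
$I - N = -1275 - 3495 = -4770$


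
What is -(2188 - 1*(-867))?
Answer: -3055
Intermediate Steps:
-(2188 - 1*(-867)) = -(2188 + 867) = -1*3055 = -3055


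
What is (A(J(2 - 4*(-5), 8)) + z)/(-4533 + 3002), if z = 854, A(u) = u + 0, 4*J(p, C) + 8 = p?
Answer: -1715/3062 ≈ -0.56009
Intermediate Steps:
J(p, C) = -2 + p/4
A(u) = u
(A(J(2 - 4*(-5), 8)) + z)/(-4533 + 3002) = ((-2 + (2 - 4*(-5))/4) + 854)/(-4533 + 3002) = ((-2 + (2 + 20)/4) + 854)/(-1531) = ((-2 + (¼)*22) + 854)*(-1/1531) = ((-2 + 11/2) + 854)*(-1/1531) = (7/2 + 854)*(-1/1531) = (1715/2)*(-1/1531) = -1715/3062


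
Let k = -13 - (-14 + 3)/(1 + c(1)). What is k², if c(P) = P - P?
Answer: 4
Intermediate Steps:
c(P) = 0
k = -2 (k = -13 - (-14 + 3)/(1 + 0) = -13 - (-11)/1 = -13 - (-11) = -13 - 1*(-11) = -13 + 11 = -2)
k² = (-2)² = 4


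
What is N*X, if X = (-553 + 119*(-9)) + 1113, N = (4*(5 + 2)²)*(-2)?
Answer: 200312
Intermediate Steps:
N = -392 (N = (4*7²)*(-2) = (4*49)*(-2) = 196*(-2) = -392)
X = -511 (X = (-553 - 1071) + 1113 = -1624 + 1113 = -511)
N*X = -392*(-511) = 200312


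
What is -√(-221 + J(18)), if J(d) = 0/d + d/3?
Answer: -I*√215 ≈ -14.663*I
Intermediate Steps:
J(d) = d/3 (J(d) = 0 + d*(⅓) = 0 + d/3 = d/3)
-√(-221 + J(18)) = -√(-221 + (⅓)*18) = -√(-221 + 6) = -√(-215) = -I*√215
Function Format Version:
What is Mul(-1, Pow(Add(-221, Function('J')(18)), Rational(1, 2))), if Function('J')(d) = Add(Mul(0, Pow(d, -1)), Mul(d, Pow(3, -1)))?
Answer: Mul(-1, I, Pow(215, Rational(1, 2))) ≈ Mul(-14.663, I)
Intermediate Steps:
Function('J')(d) = Mul(Rational(1, 3), d) (Function('J')(d) = Add(0, Mul(d, Rational(1, 3))) = Add(0, Mul(Rational(1, 3), d)) = Mul(Rational(1, 3), d))
Mul(-1, Pow(Add(-221, Function('J')(18)), Rational(1, 2))) = Mul(-1, Pow(Add(-221, Mul(Rational(1, 3), 18)), Rational(1, 2))) = Mul(-1, Pow(Add(-221, 6), Rational(1, 2))) = Mul(-1, Pow(-215, Rational(1, 2))) = Mul(-1, Mul(I, Pow(215, Rational(1, 2)))) = Mul(-1, I, Pow(215, Rational(1, 2)))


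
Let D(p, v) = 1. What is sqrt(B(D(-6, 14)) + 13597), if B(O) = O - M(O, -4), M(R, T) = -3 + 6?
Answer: sqrt(13595) ≈ 116.60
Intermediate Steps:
M(R, T) = 3
B(O) = -3 + O (B(O) = O - 1*3 = O - 3 = -3 + O)
sqrt(B(D(-6, 14)) + 13597) = sqrt((-3 + 1) + 13597) = sqrt(-2 + 13597) = sqrt(13595)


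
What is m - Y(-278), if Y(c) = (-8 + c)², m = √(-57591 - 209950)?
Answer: -81796 + I*√267541 ≈ -81796.0 + 517.24*I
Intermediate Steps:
m = I*√267541 (m = √(-267541) = I*√267541 ≈ 517.24*I)
m - Y(-278) = I*√267541 - (-8 - 278)² = I*√267541 - 1*(-286)² = I*√267541 - 1*81796 = I*√267541 - 81796 = -81796 + I*√267541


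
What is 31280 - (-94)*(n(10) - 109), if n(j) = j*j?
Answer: 30434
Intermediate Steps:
n(j) = j²
31280 - (-94)*(n(10) - 109) = 31280 - (-94)*(10² - 109) = 31280 - (-94)*(100 - 109) = 31280 - (-94)*(-9) = 31280 - 1*846 = 31280 - 846 = 30434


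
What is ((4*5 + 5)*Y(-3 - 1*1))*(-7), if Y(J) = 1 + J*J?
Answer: -2975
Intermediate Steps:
Y(J) = 1 + J²
((4*5 + 5)*Y(-3 - 1*1))*(-7) = ((4*5 + 5)*(1 + (-3 - 1*1)²))*(-7) = ((20 + 5)*(1 + (-3 - 1)²))*(-7) = (25*(1 + (-4)²))*(-7) = (25*(1 + 16))*(-7) = (25*17)*(-7) = 425*(-7) = -2975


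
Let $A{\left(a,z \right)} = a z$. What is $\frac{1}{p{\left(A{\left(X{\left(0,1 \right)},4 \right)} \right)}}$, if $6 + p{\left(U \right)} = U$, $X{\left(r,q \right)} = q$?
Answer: $- \frac{1}{2} \approx -0.5$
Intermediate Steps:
$p{\left(U \right)} = -6 + U$
$\frac{1}{p{\left(A{\left(X{\left(0,1 \right)},4 \right)} \right)}} = \frac{1}{-6 + 1 \cdot 4} = \frac{1}{-6 + 4} = \frac{1}{-2} = - \frac{1}{2}$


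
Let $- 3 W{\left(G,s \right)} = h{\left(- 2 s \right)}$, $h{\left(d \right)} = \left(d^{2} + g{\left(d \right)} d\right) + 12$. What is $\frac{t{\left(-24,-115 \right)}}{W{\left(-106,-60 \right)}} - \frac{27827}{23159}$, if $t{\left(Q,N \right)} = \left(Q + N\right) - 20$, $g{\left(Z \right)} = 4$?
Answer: $- \frac{134450947}{114961276} \approx -1.1695$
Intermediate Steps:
$t{\left(Q,N \right)} = -20 + N + Q$ ($t{\left(Q,N \right)} = \left(N + Q\right) - 20 = -20 + N + Q$)
$h{\left(d \right)} = 12 + d^{2} + 4 d$ ($h{\left(d \right)} = \left(d^{2} + 4 d\right) + 12 = 12 + d^{2} + 4 d$)
$W{\left(G,s \right)} = -4 - \frac{4 s^{2}}{3} + \frac{8 s}{3}$ ($W{\left(G,s \right)} = - \frac{12 + \left(- 2 s\right)^{2} + 4 \left(- 2 s\right)}{3} = - \frac{12 + 4 s^{2} - 8 s}{3} = - \frac{12 - 8 s + 4 s^{2}}{3} = -4 - \frac{4 s^{2}}{3} + \frac{8 s}{3}$)
$\frac{t{\left(-24,-115 \right)}}{W{\left(-106,-60 \right)}} - \frac{27827}{23159} = \frac{-20 - 115 - 24}{-4 - \frac{4 \left(-60\right)^{2}}{3} + \frac{8}{3} \left(-60\right)} - \frac{27827}{23159} = - \frac{159}{-4 - 4800 - 160} - \frac{27827}{23159} = - \frac{159}{-4964} - \frac{27827}{23159} = \left(-159\right) \left(- \frac{1}{4964}\right) - \frac{27827}{23159} = \frac{159}{4964} - \frac{27827}{23159} = - \frac{134450947}{114961276}$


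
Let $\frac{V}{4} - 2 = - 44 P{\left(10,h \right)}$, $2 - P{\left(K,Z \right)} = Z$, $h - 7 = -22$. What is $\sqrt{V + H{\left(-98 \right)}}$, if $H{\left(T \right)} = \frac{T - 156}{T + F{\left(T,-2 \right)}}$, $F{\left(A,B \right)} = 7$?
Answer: $\frac{i \sqrt{24687390}}{91} \approx 54.6 i$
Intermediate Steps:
$h = -15$ ($h = 7 - 22 = -15$)
$P{\left(K,Z \right)} = 2 - Z$
$H{\left(T \right)} = \frac{-156 + T}{7 + T}$ ($H{\left(T \right)} = \frac{T - 156}{T + 7} = \frac{-156 + T}{7 + T}$)
$V = -2984$ ($V = 8 + 4 \left(- 44 \left(2 - -15\right)\right) = 8 + 4 \left(- 44 \left(2 + 15\right)\right) = 8 + 4 \left(\left(-44\right) 17\right) = 8 + 4 \left(-748\right) = 8 - 2992 = -2984$)
$\sqrt{V + H{\left(-98 \right)}} = \sqrt{-2984 + \frac{-156 - 98}{7 - 98}} = \sqrt{-2984 + \frac{1}{-91} \left(-254\right)} = \sqrt{-2984 - - \frac{254}{91}} = \sqrt{-2984 + \frac{254}{91}} = \sqrt{- \frac{271290}{91}} = \frac{i \sqrt{24687390}}{91}$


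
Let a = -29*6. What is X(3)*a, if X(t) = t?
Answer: -522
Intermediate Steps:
a = -174
X(3)*a = 3*(-174) = -522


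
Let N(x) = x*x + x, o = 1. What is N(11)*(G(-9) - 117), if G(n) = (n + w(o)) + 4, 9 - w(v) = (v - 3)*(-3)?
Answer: -15708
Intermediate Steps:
w(v) = 3*v (w(v) = 9 - (v - 3)*(-3) = 9 - (-3 + v)*(-3) = 9 - (9 - 3*v) = 9 + (-9 + 3*v) = 3*v)
N(x) = x + x² (N(x) = x² + x = x + x²)
G(n) = 7 + n (G(n) = (n + 3*1) + 4 = (n + 3) + 4 = (3 + n) + 4 = 7 + n)
N(11)*(G(-9) - 117) = (11*(1 + 11))*((7 - 9) - 117) = (11*12)*(-2 - 117) = 132*(-119) = -15708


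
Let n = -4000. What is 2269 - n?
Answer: 6269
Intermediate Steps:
2269 - n = 2269 - 1*(-4000) = 2269 + 4000 = 6269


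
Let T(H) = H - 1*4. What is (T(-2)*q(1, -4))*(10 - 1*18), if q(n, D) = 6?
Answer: 288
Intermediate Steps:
T(H) = -4 + H (T(H) = H - 4 = -4 + H)
(T(-2)*q(1, -4))*(10 - 1*18) = ((-4 - 2)*6)*(10 - 1*18) = (-6*6)*(10 - 18) = -36*(-8) = 288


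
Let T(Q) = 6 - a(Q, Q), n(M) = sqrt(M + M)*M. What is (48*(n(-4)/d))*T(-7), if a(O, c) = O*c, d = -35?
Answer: -16512*I*sqrt(2)/35 ≈ -667.19*I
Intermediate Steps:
n(M) = sqrt(2)*M**(3/2) (n(M) = sqrt(2*M)*M = (sqrt(2)*sqrt(M))*M = sqrt(2)*M**(3/2))
T(Q) = 6 - Q**2 (T(Q) = 6 - Q*Q = 6 - Q**2)
(48*(n(-4)/d))*T(-7) = (48*((sqrt(2)*(-4)**(3/2))/(-35)))*(6 - 1*(-7)**2) = (48*((sqrt(2)*(-8*I))*(-1/35)))*(6 - 1*49) = (48*(-8*I*sqrt(2)*(-1/35)))*(6 - 49) = (48*(8*I*sqrt(2)/35))*(-43) = (384*I*sqrt(2)/35)*(-43) = -16512*I*sqrt(2)/35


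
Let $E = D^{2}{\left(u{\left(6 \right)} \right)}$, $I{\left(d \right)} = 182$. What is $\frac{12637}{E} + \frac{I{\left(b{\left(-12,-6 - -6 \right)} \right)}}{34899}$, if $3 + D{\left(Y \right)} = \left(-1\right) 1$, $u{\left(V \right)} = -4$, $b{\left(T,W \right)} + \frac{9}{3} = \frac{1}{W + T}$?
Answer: $\frac{441021575}{558384} \approx 789.82$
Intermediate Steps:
$b{\left(T,W \right)} = -3 + \frac{1}{T + W}$ ($b{\left(T,W \right)} = -3 + \frac{1}{W + T} = -3 + \frac{1}{T + W}$)
$D{\left(Y \right)} = -4$ ($D{\left(Y \right)} = -3 - 1 = -4$)
$E = 16$ ($E = \left(-4\right)^{2} = 16$)
$\frac{12637}{E} + \frac{I{\left(b{\left(-12,-6 - -6 \right)} \right)}}{34899} = \frac{12637}{16} + \frac{182}{34899} = \frac{441021575}{558384}$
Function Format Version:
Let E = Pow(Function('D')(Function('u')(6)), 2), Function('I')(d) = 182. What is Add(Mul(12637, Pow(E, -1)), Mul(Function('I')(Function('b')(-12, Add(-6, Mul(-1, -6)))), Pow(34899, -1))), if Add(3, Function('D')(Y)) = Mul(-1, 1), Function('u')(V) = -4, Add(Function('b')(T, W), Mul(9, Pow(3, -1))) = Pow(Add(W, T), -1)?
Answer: Rational(441021575, 558384) ≈ 789.82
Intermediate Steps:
Function('b')(T, W) = Add(-3, Pow(Add(T, W), -1)) (Function('b')(T, W) = Add(-3, Pow(Add(W, T), -1)) = Add(-3, Pow(Add(T, W), -1)))
Function('D')(Y) = -4 (Function('D')(Y) = Add(-3, Mul(-1, 1)) = Add(-3, -1) = -4)
E = 16 (E = Pow(-4, 2) = 16)
Add(Mul(12637, Pow(E, -1)), Mul(Function('I')(Function('b')(-12, Add(-6, Mul(-1, -6)))), Pow(34899, -1))) = Add(Mul(12637, Pow(16, -1)), Mul(182, Pow(34899, -1))) = Add(Mul(12637, Rational(1, 16)), Mul(182, Rational(1, 34899))) = Add(Rational(12637, 16), Rational(182, 34899)) = Rational(441021575, 558384)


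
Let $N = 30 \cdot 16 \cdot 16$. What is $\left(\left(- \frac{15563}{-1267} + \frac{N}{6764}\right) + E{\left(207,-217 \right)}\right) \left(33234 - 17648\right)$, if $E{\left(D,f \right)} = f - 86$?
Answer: $- \frac{9669973943948}{2142497} \approx -4.5134 \cdot 10^{6}$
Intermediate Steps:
$N = 7680$ ($N = 480 \cdot 16 = 7680$)
$E{\left(D,f \right)} = -86 + f$ ($E{\left(D,f \right)} = f - 86 = -86 + f$)
$\left(\left(- \frac{15563}{-1267} + \frac{N}{6764}\right) + E{\left(207,-217 \right)}\right) \left(33234 - 17648\right) = \left(\left(- \frac{15563}{-1267} + \frac{7680}{6764}\right) - 303\right) \left(33234 - 17648\right) = \left(\left(\left(-15563\right) \left(- \frac{1}{1267}\right) + 7680 \cdot \frac{1}{6764}\right) - 303\right) 15586 = \left(\left(\frac{15563}{1267} + \frac{1920}{1691}\right) - 303\right) 15586 = \left(\frac{28749673}{2142497} - 303\right) 15586 = \left(- \frac{620426918}{2142497}\right) 15586 = - \frac{9669973943948}{2142497}$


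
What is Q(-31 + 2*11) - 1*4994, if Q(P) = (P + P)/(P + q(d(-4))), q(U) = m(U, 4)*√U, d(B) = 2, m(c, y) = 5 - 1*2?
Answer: -34940/7 + 6*√2/7 ≈ -4990.2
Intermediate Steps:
m(c, y) = 3 (m(c, y) = 5 - 2 = 3)
q(U) = 3*√U
Q(P) = 2*P/(P + 3*√2) (Q(P) = (P + P)/(P + 3*√2) = (2*P)/(P + 3*√2) = 2*P/(P + 3*√2))
Q(-31 + 2*11) - 1*4994 = 2*(-31 + 2*11)/((-31 + 2*11) + 3*√2) - 1*4994 = 2*(-31 + 22)/((-31 + 22) + 3*√2) - 4994 = 2*(-9)/(-9 + 3*√2) - 4994 = -18/(-9 + 3*√2) - 4994 = -4994 - 18/(-9 + 3*√2)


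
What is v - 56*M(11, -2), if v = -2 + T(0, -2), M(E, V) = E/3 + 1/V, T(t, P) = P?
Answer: -544/3 ≈ -181.33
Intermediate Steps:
M(E, V) = 1/V + E/3 (M(E, V) = E*(1/3) + 1/V = E/3 + 1/V = 1/V + E/3)
v = -4 (v = -2 - 2 = -4)
v - 56*M(11, -2) = -4 - 56*(1/(-2) + (1/3)*11) = -4 - 56*(-1/2 + 11/3) = -4 - 56*19/6 = -4 - 532/3 = -544/3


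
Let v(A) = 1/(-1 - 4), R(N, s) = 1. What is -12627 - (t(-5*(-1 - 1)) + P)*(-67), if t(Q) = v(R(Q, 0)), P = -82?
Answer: -90672/5 ≈ -18134.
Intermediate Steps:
v(A) = -⅕ (v(A) = 1/(-5) = -⅕)
t(Q) = -⅕
-12627 - (t(-5*(-1 - 1)) + P)*(-67) = -12627 - (-⅕ - 82)*(-67) = -12627 - (-411)*(-67)/5 = -12627 - 1*27537/5 = -12627 - 27537/5 = -90672/5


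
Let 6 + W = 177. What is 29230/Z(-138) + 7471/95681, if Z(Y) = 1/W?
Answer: 478245220201/95681 ≈ 4.9983e+6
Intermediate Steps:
W = 171 (W = -6 + 177 = 171)
Z(Y) = 1/171
29230/Z(-138) + 7471/95681 = 29230/(1/171) + 7471/95681 = 29230*171 + 7471*(1/95681) = 4998330 + 7471/95681 = 478245220201/95681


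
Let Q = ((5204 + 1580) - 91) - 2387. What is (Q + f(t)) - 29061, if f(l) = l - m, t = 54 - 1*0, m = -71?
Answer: -24630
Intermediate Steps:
t = 54 (t = 54 + 0 = 54)
Q = 4306 (Q = (6784 - 91) - 2387 = 6693 - 2387 = 4306)
f(l) = 71 + l (f(l) = l - 1*(-71) = l + 71 = 71 + l)
(Q + f(t)) - 29061 = (4306 + (71 + 54)) - 29061 = (4306 + 125) - 29061 = 4431 - 29061 = -24630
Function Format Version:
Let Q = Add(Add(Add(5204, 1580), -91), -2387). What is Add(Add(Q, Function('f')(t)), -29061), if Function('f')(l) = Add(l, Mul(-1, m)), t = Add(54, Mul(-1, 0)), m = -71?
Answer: -24630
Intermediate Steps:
t = 54 (t = Add(54, 0) = 54)
Q = 4306 (Q = Add(Add(6784, -91), -2387) = Add(6693, -2387) = 4306)
Function('f')(l) = Add(71, l) (Function('f')(l) = Add(l, Mul(-1, -71)) = Add(l, 71) = Add(71, l))
Add(Add(Q, Function('f')(t)), -29061) = Add(Add(4306, Add(71, 54)), -29061) = Add(Add(4306, 125), -29061) = Add(4431, -29061) = -24630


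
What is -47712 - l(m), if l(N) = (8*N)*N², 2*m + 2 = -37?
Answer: 11607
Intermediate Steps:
m = -39/2 (m = -1 + (½)*(-37) = -1 - 37/2 = -39/2 ≈ -19.500)
l(N) = 8*N³
-47712 - l(m) = -47712 - 8*(-39/2)³ = -47712 - 8*(-59319)/8 = -47712 - 1*(-59319) = -47712 + 59319 = 11607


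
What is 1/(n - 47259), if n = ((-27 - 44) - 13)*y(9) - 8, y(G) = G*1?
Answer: -1/48023 ≈ -2.0823e-5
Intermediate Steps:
y(G) = G
n = -764 (n = ((-27 - 44) - 13)*9 - 8 = (-71 - 13)*9 - 8 = -84*9 - 8 = -756 - 8 = -764)
1/(n - 47259) = 1/(-764 - 47259) = 1/(-48023) = -1/48023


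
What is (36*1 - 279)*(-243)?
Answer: 59049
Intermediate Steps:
(36*1 - 279)*(-243) = (36 - 279)*(-243) = -243*(-243) = 59049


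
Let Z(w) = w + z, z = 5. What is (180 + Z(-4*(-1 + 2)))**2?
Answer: 32761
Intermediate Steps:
Z(w) = 5 + w (Z(w) = w + 5 = 5 + w)
(180 + Z(-4*(-1 + 2)))**2 = (180 + (5 - 4*(-1 + 2)))**2 = (180 + (5 - 4*1))**2 = (180 + (5 - 4))**2 = (180 + 1)**2 = 181**2 = 32761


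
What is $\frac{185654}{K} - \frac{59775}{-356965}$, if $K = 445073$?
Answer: $\frac{18575243737}{31775096689} \approx 0.58459$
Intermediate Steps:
$\frac{185654}{K} - \frac{59775}{-356965} = \frac{185654}{445073} - \frac{59775}{-356965} = 185654 \cdot \frac{1}{445073} - - \frac{11955}{71393} = \frac{185654}{445073} + \frac{11955}{71393} = \frac{18575243737}{31775096689}$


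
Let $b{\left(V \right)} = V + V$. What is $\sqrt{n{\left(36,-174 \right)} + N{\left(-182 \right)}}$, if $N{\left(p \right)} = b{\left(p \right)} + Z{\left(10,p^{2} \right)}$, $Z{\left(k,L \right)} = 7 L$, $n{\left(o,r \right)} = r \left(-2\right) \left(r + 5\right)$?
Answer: $18 \sqrt{533} \approx 415.56$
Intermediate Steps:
$n{\left(o,r \right)} = - 2 r \left(5 + r\right)$
$b{\left(V \right)} = 2 V$
$N{\left(p \right)} = 2 p + 7 p^{2}$
$\sqrt{n{\left(36,-174 \right)} + N{\left(-182 \right)}} = \sqrt{\left(-2\right) \left(-174\right) \left(5 - 174\right) - 182 \left(2 + 7 \left(-182\right)\right)} = \sqrt{\left(-2\right) \left(-174\right) \left(-169\right) - 182 \left(2 - 1274\right)} = \sqrt{-58812 - -231504} = \sqrt{-58812 + 231504} = \sqrt{172692} = 18 \sqrt{533}$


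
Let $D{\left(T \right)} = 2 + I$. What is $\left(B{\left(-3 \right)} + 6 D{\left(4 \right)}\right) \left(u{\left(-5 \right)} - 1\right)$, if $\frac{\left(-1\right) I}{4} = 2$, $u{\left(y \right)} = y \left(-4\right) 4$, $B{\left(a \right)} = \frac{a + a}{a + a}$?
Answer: $-2765$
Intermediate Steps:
$B{\left(a \right)} = 1$ ($B{\left(a \right)} = \frac{2 a}{2 a} = 2 a \frac{1}{2 a} = 1$)
$u{\left(y \right)} = - 16 y$ ($u{\left(y \right)} = - 4 y 4 = - 16 y$)
$I = -8$ ($I = \left(-4\right) 2 = -8$)
$D{\left(T \right)} = -6$ ($D{\left(T \right)} = 2 - 8 = -6$)
$\left(B{\left(-3 \right)} + 6 D{\left(4 \right)}\right) \left(u{\left(-5 \right)} - 1\right) = \left(1 + 6 \left(-6\right)\right) \left(\left(-16\right) \left(-5\right) - 1\right) = \left(1 - 36\right) \left(80 - 1\right) = \left(-35\right) 79 = -2765$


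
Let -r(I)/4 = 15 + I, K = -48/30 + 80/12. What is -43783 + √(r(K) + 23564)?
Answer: -43783 + 64*√1290/15 ≈ -43630.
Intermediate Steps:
K = 76/15 (K = -48*1/30 + 80*(1/12) = -8/5 + 20/3 = 76/15 ≈ 5.0667)
r(I) = -60 - 4*I (r(I) = -4*(15 + I) = -60 - 4*I)
-43783 + √(r(K) + 23564) = -43783 + √((-60 - 4*76/15) + 23564) = -43783 + √((-60 - 304/15) + 23564) = -43783 + √(-1204/15 + 23564) = -43783 + √(352256/15) = -43783 + 64*√1290/15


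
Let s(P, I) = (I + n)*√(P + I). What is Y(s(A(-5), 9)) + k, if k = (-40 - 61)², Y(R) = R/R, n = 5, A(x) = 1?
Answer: 10202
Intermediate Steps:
s(P, I) = √(I + P)*(5 + I) (s(P, I) = (I + 5)*√(P + I) = (5 + I)*√(I + P) = √(I + P)*(5 + I))
Y(R) = 1
k = 10201 (k = (-101)² = 10201)
Y(s(A(-5), 9)) + k = 1 + 10201 = 10202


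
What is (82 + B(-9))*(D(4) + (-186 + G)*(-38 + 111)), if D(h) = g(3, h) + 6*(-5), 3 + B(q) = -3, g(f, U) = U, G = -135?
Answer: -1782884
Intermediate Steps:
B(q) = -6 (B(q) = -3 - 3 = -6)
D(h) = -30 + h (D(h) = h + 6*(-5) = h - 30 = -30 + h)
(82 + B(-9))*(D(4) + (-186 + G)*(-38 + 111)) = (82 - 6)*((-30 + 4) + (-186 - 135)*(-38 + 111)) = 76*(-26 - 321*73) = 76*(-26 - 23433) = 76*(-23459) = -1782884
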